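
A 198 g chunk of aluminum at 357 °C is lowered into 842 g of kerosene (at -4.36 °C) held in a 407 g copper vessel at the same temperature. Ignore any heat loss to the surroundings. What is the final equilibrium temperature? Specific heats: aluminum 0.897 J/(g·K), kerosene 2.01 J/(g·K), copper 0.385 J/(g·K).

Let T be the final temperature. ΣQ_i = 0:
198*0.897*(T − 357) + 842*2.01*(T − (-4.36)) + 407*0.385*(T − (-4.36)) = 0
177.61(T − 357) + 1692.4(T − (-4.36)) + 156.69(T − (-4.36)) = 0
(177.61 + 1692.4 + 156.69) T = 177.61*357 + 1692.4*(-4.36) + 156.69*(-4.36)
T = 55343 / 2026.7 = 27.3 °C

T_f ≈ 27.3 °C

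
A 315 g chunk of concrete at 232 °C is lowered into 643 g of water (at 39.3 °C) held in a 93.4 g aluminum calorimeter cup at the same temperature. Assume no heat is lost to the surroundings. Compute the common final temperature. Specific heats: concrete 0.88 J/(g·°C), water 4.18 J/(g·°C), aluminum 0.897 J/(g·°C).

Setting the total heat transfer to zero:
315×0.88×(T − 232) + 643×4.18×(T − 39.3) + 93.4×0.897×(T − 39.3) = 0
277.2(T − 232) + 2687.7(T − 39.3) + 83.78(T − 39.3) = 0
3048.7 T = 173231
T ≈ 56.82 °C

T_f ≈ 56.8 °C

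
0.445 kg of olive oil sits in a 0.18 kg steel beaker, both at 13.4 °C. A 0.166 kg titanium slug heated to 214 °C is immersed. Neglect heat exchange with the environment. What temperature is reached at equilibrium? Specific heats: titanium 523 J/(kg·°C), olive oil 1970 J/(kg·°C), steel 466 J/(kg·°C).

T_f ≈ 30.0 °C

Setting the total heat transfer to zero:
0.166·523·(T − 214) + 0.445·1970·(T − 13.4) + 0.18·466·(T − 13.4) = 0
86.82(T − 214) + 876.65(T − 13.4) + 83.88(T − 13.4) = 0
(86.82 + 876.65 + 83.88) T = 86.82·214 + 876.65·13.4 + 83.88·13.4
T ≈ 30.03 °C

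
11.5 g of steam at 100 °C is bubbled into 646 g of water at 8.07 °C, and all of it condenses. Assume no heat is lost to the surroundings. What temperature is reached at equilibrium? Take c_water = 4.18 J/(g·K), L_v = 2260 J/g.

T_f ≈ 19.1 °C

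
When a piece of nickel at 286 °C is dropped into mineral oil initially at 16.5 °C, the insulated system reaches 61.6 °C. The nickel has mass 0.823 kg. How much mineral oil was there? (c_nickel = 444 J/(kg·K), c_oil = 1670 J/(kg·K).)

Energy conservation, ΣQ = 0:
0.823·444·(61.6 − 286) + m·1670·(61.6 − 16.5) = 0
75317 m = 81998
m = 81998/75317 ≈ 1.089 kg

m ≈ 1.09 kg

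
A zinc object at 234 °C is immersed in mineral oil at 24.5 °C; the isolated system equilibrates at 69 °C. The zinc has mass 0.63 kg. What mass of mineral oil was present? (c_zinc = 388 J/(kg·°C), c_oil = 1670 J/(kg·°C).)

|Q_zinc| = |Q_oil|:
0.63×388×(234 − 69) = m×1670×(69 − 24.5)
74315 m = 40333  ⇒  m ≈ 0.5427 kg

m ≈ 0.543 kg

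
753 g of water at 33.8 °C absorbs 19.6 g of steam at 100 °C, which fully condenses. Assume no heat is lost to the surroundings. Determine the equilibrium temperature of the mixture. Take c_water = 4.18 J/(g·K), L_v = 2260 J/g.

Let T be the final temperature. ΣQ_i = 0:
steam→water at 100 °C releases m L_v = 19.6·2260 = 44296
  condensate cools 100→T: 19.6·4.18·(T − 100) = 81.93(T − 100)
  water warms: 753·4.18·(T − 33.8) = 3147.5(T − 33.8)
3229.5 T = 44296 + 8192.8 + 106387 = 158876
T ≈ 49.20 °C (< 100 °C, so full condensation is consistent).

T_f ≈ 49.2 °C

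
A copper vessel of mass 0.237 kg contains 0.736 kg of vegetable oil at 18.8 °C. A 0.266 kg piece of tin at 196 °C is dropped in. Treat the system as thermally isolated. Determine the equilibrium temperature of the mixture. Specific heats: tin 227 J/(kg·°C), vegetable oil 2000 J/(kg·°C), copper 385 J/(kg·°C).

Net heat exchanged in the isolated system is zero:
0.266×227×(T − 196) + 0.736×2000×(T − 18.8) + 0.237×385×(T − 18.8) = 0
60.38(T − 196) + 1472(T − 18.8) + 91.24(T − 18.8) = 0
1623.6 T = 41224
T = 41224 / 1623.6 = 25.4 °C

T_f ≈ 25.4 °C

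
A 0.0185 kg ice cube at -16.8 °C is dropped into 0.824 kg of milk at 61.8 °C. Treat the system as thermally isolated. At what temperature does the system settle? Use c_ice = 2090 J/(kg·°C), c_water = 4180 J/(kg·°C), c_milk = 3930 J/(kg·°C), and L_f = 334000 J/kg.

T_f ≈ 58.3 °C

Setting the total heat transfer to zero:
warm ice to 0 °C: 0.0185·2090·(0 − (-16.8)) = 649.57; fusion: m_ice L_f = 0.0185·334000 = 6179; meltwater 0→T: 0.0185·4180·T = 77.33 T; milk cools: 0.824·3930·(T − 61.8) = 3238.3(T − 61.8)
3315.6 T = 200128 − 6828.6 = 193300
T ≈ 58.30 °C (positive, so assuming full melt was valid).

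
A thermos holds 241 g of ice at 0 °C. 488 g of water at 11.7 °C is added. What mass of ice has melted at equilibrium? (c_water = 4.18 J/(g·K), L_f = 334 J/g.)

m_melted ≈ 71.5 g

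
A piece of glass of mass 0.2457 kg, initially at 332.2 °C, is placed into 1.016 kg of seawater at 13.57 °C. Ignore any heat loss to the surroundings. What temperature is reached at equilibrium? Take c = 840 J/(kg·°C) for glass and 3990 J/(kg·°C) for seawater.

|Q_glass| = |Q_seawater|:
0.2457*840*(332.2 − T) = 1.016*3990*(T − 13.57)
206.39(332.2 − T) = 4053.8(T − 13.57)
4260.2 T = 123573  ⇒  T ≈ 29.01 °C

T_f ≈ 29.0 °C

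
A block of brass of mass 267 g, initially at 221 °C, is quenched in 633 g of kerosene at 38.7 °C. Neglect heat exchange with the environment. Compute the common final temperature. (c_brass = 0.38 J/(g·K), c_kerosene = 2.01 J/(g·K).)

T_f ≈ 52.2 °C

Let T be the final temperature. ΣQ_i = 0:
267*0.38*(T − 221) + 633*2.01*(T − 38.7) = 0
101.46(T − 221) + 1272.3(T − 38.7) = 0
(101.46 + 1272.3) T = 101.46*221 + 1272.3*38.7
T = 71662/1373.8 ≈ 52.16 °C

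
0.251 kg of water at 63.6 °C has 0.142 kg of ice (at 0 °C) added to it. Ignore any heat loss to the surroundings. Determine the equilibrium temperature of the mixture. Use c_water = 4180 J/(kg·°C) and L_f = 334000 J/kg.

Setting the total heat transfer to zero:
latent heat to melt: 0.142×334000 = 47428
  meltwater 0→T: 0.142×4180×T = 593.56 T
  water: 1049.2(T − 63.6)
1642.7 T = 66728 − 47428 = 19300
T ≈ 11.75 °C — above 0 °C, consistent with complete melting.

T_f ≈ 11.7 °C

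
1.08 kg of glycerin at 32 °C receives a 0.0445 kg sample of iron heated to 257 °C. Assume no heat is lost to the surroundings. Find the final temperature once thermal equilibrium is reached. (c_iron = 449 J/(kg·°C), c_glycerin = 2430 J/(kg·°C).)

T_f ≈ 33.7 °C

Conservation of energy gives ΣQ = 0:
0.0445×449×(T − 257) + 1.08×2430×(T − 32) = 0
19.98(T − 257) + 2624.4(T − 32) = 0
(19.98 + 2624.4) T = 19.98×257 + 2624.4×32
T = 89116/2644.4 ≈ 33.70 °C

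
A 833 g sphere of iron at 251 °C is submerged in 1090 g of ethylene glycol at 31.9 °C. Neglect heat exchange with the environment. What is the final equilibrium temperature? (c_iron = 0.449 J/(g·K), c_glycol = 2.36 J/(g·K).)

T_f ≈ 59.7 °C

|Q_iron| = |Q_glycol|:
833×0.449×(251 − T) = 1090×2.36×(T − 31.9)
374.02(251 − T) = 2572.4(T − 31.9)
2946.4 T = 175938  ⇒  T ≈ 59.71 °C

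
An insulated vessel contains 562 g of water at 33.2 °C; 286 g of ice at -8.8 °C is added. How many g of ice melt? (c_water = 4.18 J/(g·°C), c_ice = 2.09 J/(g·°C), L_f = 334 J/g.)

m_melted ≈ 218 g

Water can give up m c ΔT = 562·4.18·33.2 = 77992 J before reaching 0 °C.
Of that, 286·2.09·8.8 = 5260.1 J goes to bring the ice to 0 °C, leaving 72732 J.
To melt every bit of ice: 286·334 = 95524 J.
Since 72732 < 95524 J, not all the ice melts; equilibrium is at 0 °C.
m_melted·334 = 72732  ⇒  m_melted ≈ 217.8 g.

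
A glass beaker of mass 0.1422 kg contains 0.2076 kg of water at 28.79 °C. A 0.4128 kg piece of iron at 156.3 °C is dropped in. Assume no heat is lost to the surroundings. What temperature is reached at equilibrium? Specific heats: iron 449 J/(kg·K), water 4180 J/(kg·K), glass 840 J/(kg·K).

T_f ≈ 48.9 °C

Energy conservation, ΣQ = 0:
0.4128*449*(T − 156.3) + 0.2076*4180*(T − 28.79) + 0.1422*840*(T − 28.79) = 0
185.35(T − 156.3) + 867.77(T − 28.79) + 119.45(T − 28.79) = 0
(185.35 + 867.77 + 119.45) T = 185.35*156.3 + 867.77*28.79 + 119.45*28.79
T ≈ 48.95 °C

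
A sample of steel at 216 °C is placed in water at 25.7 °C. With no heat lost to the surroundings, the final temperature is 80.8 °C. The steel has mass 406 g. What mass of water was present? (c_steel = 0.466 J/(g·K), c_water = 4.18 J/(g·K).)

m ≈ 111 g

|Q_steel| = |Q_water|:
406×0.466×(216 − 80.8) = m×4.18×(80.8 − 25.7)
230.32 m = 25579  ⇒  m ≈ 111.1 g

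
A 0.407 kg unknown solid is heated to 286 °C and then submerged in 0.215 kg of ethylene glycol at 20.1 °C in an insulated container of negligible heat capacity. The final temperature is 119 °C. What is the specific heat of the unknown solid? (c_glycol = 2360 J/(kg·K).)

Heat lost by the unknown solid = heat gained by the glycol:
0.407·c·(286 − 119) = 0.215·2360·(119 − 20.1)
67.97 c = 50182  ⇒  c ≈ 738.3 J/(kg·K)

c ≈ 738 J/(kg·K)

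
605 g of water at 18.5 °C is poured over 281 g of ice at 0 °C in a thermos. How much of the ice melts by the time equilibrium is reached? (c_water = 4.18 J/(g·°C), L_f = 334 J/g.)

m_melted ≈ 140 g

Cooling the water to 0 °C releases 605·4.18·18.5 = 46785 J.
To melt every bit of ice: 281·334 = 93854 J.
46785 J < 93854 J, so only part of the ice melts and the system sits at 0 °C.
Mass melted = 46785/334 ≈ 140.1 g.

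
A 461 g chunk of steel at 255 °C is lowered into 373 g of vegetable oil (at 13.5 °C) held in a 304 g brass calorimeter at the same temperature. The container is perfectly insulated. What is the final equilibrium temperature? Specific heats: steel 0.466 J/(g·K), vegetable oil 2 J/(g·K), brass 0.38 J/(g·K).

Setting the total heat transfer to zero:
461·0.466·(T − 255) + 373·2·(T − 13.5) + 304·0.38·(T − 13.5) = 0
1076.3 T = 66411
T ≈ 61.70 °C

T_f ≈ 61.7 °C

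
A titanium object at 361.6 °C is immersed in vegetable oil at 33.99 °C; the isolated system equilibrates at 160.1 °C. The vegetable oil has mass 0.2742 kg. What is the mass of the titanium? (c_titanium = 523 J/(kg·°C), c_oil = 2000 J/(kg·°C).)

m ≈ 0.656 kg

|Q_titanium| = |Q_oil|:
m·523·(361.6 − 160.1) = 0.2742·2000·(160.1 − 33.99)
105385 m = 69159  ⇒  m ≈ 0.6563 kg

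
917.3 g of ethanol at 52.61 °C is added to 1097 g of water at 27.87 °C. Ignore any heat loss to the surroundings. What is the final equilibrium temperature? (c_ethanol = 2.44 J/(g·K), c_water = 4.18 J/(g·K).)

T_f ≈ 36.0 °C

T_f = Σ m_i c_i T_i / Σ m_i c_i:
T_f = (2238.2·52.61 + 4585.5·27.87) / (2238.2 + 4585.5)
    = 245549 / 6823.7 ≈ 35.98 °C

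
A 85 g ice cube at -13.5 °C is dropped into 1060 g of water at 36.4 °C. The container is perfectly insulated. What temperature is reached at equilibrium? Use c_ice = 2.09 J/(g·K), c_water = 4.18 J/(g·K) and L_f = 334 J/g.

Energy balance with sensible and latent terms:
warm ice to 0 °C: 85·2.09·(0 − (-13.5)) = 2398.3
  latent heat to melt: 85·334 = 28390
  warm the meltwater: 355.3 T
  water cools: 1060·4.18·(T − 36.4) = 4430.8(T − 36.4)
4786.1 T = 161281 − 30788 = 130493
T ≈ 27.26 °C — above 0 °C, consistent with complete melting.

T_f ≈ 27.3 °C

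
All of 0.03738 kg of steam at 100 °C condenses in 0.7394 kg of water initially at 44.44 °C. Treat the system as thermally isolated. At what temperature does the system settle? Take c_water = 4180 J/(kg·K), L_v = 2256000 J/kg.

Energy balance with sensible and latent terms:
steam→water at 100 °C releases m L_v = 0.03738·2256000 = 84329; condensed water 100 °C→T: 156.25(T − 100); original water: 3090.7(T − 44.44)
3246.9 T = 84329 + 15625 + 137350 = 237304
T ≈ 73.09 °C — below 100 °C, confirming all the steam condensed.

T_f ≈ 73.1 °C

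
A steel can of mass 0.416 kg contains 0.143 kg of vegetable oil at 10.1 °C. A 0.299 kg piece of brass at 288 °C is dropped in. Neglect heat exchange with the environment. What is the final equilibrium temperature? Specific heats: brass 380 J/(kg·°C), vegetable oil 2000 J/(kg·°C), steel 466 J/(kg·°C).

T_f ≈ 63.3 °C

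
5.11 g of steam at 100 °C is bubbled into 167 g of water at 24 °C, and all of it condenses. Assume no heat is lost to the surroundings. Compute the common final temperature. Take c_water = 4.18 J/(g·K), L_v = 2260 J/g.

T_f ≈ 42.3 °C

Taking heat into each body as positive, Σ m c ΔT = 0:
steam→water at 100 °C releases m L_v = 5.11·2260 = 11549
  condensed water 100 °C→T: 21.36(T − 100)
  original water: 698.06(T − 24)
719.42 T = 11549 + 2136 + 16753 = 30438
T ≈ 42.31 °C (< 100 °C, so full condensation is consistent).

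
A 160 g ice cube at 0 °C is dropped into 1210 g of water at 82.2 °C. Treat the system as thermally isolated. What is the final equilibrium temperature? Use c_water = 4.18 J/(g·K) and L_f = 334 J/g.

T_f ≈ 63.3 °C

Let T be the final temperature. ΣQ_i = 0:
melt ice: 160×334 = 53440
  meltwater 0→T: 160×4.18×T = 668.8 T
  water: 5057.8(T − 82.2)
5726.6 T = 415751 − 53440 = 362311
T ≈ 63.27 °C — above 0 °C, consistent with complete melting.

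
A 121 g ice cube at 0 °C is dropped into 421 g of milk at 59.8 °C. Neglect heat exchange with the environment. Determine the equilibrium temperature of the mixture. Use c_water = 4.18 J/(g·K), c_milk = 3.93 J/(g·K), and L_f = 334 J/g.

T_f ≈ 27.1 °C

Sum of m c ΔT and latent-heat terms is zero:
fusion: m_ice L_f = 121×334 = 40414; meltwater 0→T: 121×4.18×T = 505.78 T; milk cools: 421×3.93×(T − 59.8) = 1654.5(T − 59.8)
2160.3 T = 98941 − 40414 = 58527
T ≈ 27.09 °C (positive, so assuming full melt was valid).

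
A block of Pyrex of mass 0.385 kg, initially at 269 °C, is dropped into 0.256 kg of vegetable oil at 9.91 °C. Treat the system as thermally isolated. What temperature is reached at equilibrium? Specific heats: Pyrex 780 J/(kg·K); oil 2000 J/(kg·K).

T_f is the heat-capacity-weighted average of the initial temperatures:
T_f = (300.3×269 + 512×9.91) / (300.3 + 512)
    = 85855 / 812.3 ≈ 105.69 °C

T_f ≈ 105.7 °C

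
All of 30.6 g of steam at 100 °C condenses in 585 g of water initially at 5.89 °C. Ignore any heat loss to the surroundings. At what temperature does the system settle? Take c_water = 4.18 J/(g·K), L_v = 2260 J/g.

T_f ≈ 37.4 °C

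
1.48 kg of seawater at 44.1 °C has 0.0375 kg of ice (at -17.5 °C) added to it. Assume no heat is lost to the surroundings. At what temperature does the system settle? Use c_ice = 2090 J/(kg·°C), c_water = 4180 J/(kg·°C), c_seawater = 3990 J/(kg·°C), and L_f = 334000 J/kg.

Let T be the final temperature. ΣQ_i = 0:
warm ice to 0 °C: 0.0375×2090×(0 − (-17.5)) = 1371.6
  melt ice: 0.0375×334000 = 12525
  warm the meltwater: 156.75 T
  seawater: 5905.2(T − 44.1)
6061.9 T = 260419 − 13897 = 246523
T ≈ 40.67 °C. Since T > 0 °C, the all-ice-melts assumption holds.

T_f ≈ 40.7 °C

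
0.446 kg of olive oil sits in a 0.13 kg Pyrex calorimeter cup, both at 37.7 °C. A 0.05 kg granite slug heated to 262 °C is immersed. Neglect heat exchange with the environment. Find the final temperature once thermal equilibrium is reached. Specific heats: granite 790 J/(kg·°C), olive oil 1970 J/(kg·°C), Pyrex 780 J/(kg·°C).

T_f ≈ 46.4 °C

Taking heat into each body as positive, Σ m c ΔT = 0:
0.05×790×(T − 262) + 0.446×1970×(T − 37.7) + 0.13×780×(T − 37.7) = 0
(39.5 + 878.62 + 101.4) T = 39.5×262 + 878.62×37.7 + 101.4×37.7
T = 47296 / 1019.5 = 46.4 °C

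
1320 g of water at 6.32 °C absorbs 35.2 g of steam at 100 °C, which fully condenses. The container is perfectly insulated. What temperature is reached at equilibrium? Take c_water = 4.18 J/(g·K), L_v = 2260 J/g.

Let T be the final temperature. ΣQ_i = 0:
latent heat released on condensation: 35.2×2260 = 79552; condensate cools 100→T: 35.2×4.18×(T − 100) = 147.14(T − 100); original water: 5517.6(T − 6.32)
5664.7 T = 79552 + 14714 + 34871 = 129137
T ≈ 22.80 °C (< 100 °C, so full condensation is consistent).

T_f ≈ 22.8 °C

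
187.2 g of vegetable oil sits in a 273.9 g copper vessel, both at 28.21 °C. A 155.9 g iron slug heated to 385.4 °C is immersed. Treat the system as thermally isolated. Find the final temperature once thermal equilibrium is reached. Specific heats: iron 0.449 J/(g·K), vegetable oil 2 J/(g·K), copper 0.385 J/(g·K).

T_f ≈ 73.7 °C

T_f = Σ m_i c_i T_i / Σ m_i c_i:
T_f = (70*385.4 + 374.4*28.21 + 105.45*28.21) / (70 + 374.4 + 105.45)
    = 40514 / 549.85 ≈ 73.68 °C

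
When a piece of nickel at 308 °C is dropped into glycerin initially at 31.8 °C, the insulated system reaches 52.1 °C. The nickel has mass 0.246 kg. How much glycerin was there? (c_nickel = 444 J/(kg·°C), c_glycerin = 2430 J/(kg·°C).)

Heat lost by the nickel = heat gained by the glycerin:
0.246·444·(308 − 52.1) = m·2430·(52.1 − 31.8)
49329 m = 27950  ⇒  m ≈ 0.5666 kg

m ≈ 0.567 kg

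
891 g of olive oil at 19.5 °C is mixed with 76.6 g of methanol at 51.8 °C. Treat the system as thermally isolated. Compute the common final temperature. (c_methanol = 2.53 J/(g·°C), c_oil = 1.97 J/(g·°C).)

With ΣQ=0 the equilibrium temperature is the m·c-weighted mean:
T_f = (193.8*51.8 + 1755.3*19.5) / (193.8 + 1755.3)
    = 44267 / 1949.1 ≈ 22.71 °C

T_f ≈ 22.7 °C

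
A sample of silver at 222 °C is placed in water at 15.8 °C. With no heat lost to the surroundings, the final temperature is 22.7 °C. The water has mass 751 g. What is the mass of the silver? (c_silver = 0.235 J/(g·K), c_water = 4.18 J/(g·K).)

m ≈ 462 g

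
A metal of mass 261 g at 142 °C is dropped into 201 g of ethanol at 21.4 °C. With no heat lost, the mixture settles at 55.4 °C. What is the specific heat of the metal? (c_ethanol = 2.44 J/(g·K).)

m_s c (T_s − T_f) = m_ethanol c_ethanol (T_f − T_0):
261×c×(142 − 55.4) = 201×2.44×(55.4 − 21.4)
22603 c = 16675  ⇒  c ≈ 0.7377 J/(g·K)

c ≈ 0.738 J/(g·K)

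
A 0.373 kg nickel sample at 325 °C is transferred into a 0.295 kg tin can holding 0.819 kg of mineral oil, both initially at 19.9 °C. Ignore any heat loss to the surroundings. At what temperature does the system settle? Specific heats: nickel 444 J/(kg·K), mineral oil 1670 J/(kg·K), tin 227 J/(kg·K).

T_f ≈ 51.5 °C

Let T be the final temperature. ΣQ_i = 0:
0.373*444*(T − 325) + 0.819*1670*(T − 19.9) + 0.295*227*(T − 19.9) = 0
165.61(T − 325) + 1367.7(T − 19.9) + 66.97(T − 19.9) = 0
1600.3 T = 82374
T = 82374/1600.3 ≈ 51.47 °C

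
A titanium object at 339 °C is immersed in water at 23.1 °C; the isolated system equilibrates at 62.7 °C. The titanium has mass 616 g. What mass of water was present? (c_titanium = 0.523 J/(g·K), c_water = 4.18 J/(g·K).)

m ≈ 538 g

Let T be the final temperature. ΣQ_i = 0:
616×0.523×(62.7 − 339) + m×4.18×(62.7 − 23.1) = 0
165.53 m = 89015
m = 89015/165.53 ≈ 537.8 g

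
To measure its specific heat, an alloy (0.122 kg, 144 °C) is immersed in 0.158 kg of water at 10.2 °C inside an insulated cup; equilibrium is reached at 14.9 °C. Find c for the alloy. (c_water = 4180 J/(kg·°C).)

c ≈ 197 J/(kg·°C)

Net heat exchanged in the isolated system is zero:
0.122×c×(14.9 − 144) + 0.158×4180×(14.9 − 10.2) = 0
-15.75 c = -3104.1
c = -3104.1/-15.75 ≈ 197.1 J/(kg·°C)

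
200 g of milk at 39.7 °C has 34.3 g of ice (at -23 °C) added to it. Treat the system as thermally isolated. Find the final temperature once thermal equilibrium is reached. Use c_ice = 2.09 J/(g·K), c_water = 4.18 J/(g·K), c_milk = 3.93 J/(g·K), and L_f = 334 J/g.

T_f ≈ 19.5 °C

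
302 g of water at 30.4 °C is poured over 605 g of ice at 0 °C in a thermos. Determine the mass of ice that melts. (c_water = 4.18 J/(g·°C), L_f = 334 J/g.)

m_melted ≈ 115 g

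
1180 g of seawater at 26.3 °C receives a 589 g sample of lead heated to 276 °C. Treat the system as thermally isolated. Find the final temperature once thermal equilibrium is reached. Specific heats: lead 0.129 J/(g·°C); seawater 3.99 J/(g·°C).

T_f ≈ 30.3 °C

Let T be the final temperature. ΣQ_i = 0:
589×0.129×(T − 276) + 1180×3.99×(T − 26.3) = 0
(75.98 + 4708.2) T = 75.98×276 + 4708.2×26.3
T = 144796 / 4784.2 = 30.3 °C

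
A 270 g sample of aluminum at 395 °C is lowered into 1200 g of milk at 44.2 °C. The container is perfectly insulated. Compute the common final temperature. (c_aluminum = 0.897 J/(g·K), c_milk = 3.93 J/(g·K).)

T_f ≈ 61.3 °C

Heat gained plus heat lost sum to zero:
270×0.897×(T − 395) + 1200×3.93×(T − 44.2) = 0
(242.19 + 4716) T = 242.19×395 + 4716×44.2
T ≈ 61.34 °C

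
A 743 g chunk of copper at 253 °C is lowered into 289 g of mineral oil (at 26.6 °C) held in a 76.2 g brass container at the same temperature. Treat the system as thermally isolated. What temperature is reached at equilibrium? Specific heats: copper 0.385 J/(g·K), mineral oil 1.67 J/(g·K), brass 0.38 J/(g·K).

T_f ≈ 107.8 °C

Taking heat into each body as positive, Σ m c ΔT = 0:
743*0.385*(T − 253) + 289*1.67*(T − 26.6) + 76.2*0.38*(T − 26.6) = 0
286.06(T − 253) + 482.63(T − 26.6) + 28.96(T − 26.6) = 0
797.64 T = 85980
T = 85980/797.64 ≈ 107.79 °C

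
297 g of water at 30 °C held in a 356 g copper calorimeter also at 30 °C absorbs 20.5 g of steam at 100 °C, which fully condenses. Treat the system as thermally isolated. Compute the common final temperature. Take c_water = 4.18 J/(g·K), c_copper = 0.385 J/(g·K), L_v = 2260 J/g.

T_f ≈ 65.7 °C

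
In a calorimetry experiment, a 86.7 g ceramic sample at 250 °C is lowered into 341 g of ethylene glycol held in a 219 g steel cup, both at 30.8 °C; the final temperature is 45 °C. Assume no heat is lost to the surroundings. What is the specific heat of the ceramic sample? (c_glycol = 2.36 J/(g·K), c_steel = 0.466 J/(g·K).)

Net heat exchanged in the isolated system is zero:
86.7×c×(45 − 250) + 341×2.36×(45 − 30.8) + 219×0.466×(45 − 30.8) = 0
-17774 c = -12877
c = -12877/-17774 ≈ 0.7245 J/(g·K)

c ≈ 0.724 J/(g·K)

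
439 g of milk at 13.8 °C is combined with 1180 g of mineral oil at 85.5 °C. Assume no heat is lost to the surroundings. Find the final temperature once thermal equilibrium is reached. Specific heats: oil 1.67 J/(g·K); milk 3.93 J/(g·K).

Setting the total heat transfer to zero:
1180*1.67*(T − 85.5) + 439*3.93*(T − 13.8) = 0
1970.6(T − 85.5) + 1725.3(T − 13.8) = 0
3695.9 T = 192295
T = 192295 / 3695.9 = 52 °C

T_f ≈ 52.0 °C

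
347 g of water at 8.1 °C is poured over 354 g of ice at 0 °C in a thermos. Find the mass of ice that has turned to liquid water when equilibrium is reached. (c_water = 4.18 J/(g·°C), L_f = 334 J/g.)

Cooling the water to 0 °C releases 347·4.18·8.1 = 11749 J.
Fully melting the ice requires m_ice L_f = 354·334 = 118236 J.
Since 11749 < 118236 J, not all the ice melts; equilibrium is at 0 °C.
m_melt = 11749 / L_f = 35.18 g.

m_melted ≈ 35.2 g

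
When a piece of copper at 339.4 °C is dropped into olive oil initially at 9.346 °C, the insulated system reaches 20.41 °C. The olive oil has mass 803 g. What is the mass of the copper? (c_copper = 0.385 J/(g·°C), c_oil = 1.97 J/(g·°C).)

Heat lost by the copper = heat gained by the oil:
m×0.385×(339.4 − 20.41) = 803×1.97×(20.41 − 9.346)
122.81 m = 17502  ⇒  m ≈ 142.5 g

m ≈ 143 g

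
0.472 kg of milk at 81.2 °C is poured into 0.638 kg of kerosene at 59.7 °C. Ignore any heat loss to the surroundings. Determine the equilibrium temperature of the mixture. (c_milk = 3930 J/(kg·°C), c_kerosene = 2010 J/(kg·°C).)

T_f ≈ 72.4 °C

Heat lost by the milk equals heat gained by the kerosene:
0.472×3930×(81.2 − T) = 0.638×2010×(T − 59.7)
1855(81.2 − T) = 1282.4(T − 59.7)
3137.3 T = 227181  ⇒  T ≈ 72.41 °C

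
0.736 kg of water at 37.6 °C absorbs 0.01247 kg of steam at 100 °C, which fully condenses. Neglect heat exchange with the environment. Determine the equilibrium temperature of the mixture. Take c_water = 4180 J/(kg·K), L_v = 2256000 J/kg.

Sum of m c ΔT and latent-heat terms is zero:
latent heat released on condensation: 0.01247×2256000 = 28132; condensed water 100 °C→T: 52.12(T − 100); original water: 3076.5(T − 37.6)
3128.6 T = 28132 + 5212.5 + 115676 = 149020
T ≈ 47.63 °C, under the boiling point, so the assumption holds.

T_f ≈ 47.6 °C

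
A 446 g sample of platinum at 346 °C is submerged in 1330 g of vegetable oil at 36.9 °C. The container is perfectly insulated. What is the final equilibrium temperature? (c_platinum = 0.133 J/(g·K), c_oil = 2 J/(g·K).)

T_f ≈ 43.6 °C

Set heat shed by the hot body equal to heat absorbed by the cold body:
446*0.133*(346 − T) = 1330*2*(T − 36.9)
59.32(346 − T) = 2660(T − 36.9)
2719.3 T = 118678  ⇒  T ≈ 43.64 °C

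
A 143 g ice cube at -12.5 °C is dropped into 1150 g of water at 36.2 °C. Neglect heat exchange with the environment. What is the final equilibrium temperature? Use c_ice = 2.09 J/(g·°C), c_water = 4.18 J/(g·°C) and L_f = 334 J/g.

T_f ≈ 22.7 °C

Taking heat into each body as positive, Σ m c ΔT = 0:
warm ice to 0 °C: 143×2.09×(0 − (-12.5)) = 3735.9
  melt ice: 143×334 = 47762
  meltwater 0→T: 143×4.18×T = 597.74 T
  water cools: 1150×4.18×(T − 36.2) = 4807(T − 36.2)
5404.7 T = 174013 − 51498 = 122516
T ≈ 22.67 °C (positive, so assuming full melt was valid).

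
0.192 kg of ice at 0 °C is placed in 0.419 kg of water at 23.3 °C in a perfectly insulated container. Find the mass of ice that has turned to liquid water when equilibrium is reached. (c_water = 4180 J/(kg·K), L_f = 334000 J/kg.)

m_melted ≈ 0.122 kg

Heat available from the water dropping to 0 °C: 0.419·4180·23.3 = 40808 J.
Melting all 0.192 kg of ice would need 0.192·334000 = 64128 J.
That's not enough to melt it all — equilibrium is at 0 °C with ice remaining.
m_melted·334000 = 40808  ⇒  m_melted ≈ 0.1222 kg.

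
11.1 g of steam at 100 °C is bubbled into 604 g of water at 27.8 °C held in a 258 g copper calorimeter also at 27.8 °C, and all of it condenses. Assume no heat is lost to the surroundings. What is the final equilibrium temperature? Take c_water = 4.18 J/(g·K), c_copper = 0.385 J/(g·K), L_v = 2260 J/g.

T_f ≈ 38.4 °C

Sum of m c ΔT and latent-heat terms is zero:
condense steam: −11.1×2260 = −25086; condensed water 100 °C→T: 46.4(T − 100); original water: 2524.7(T − 27.8); cup: 99.33(T − 27.8)
2670.4 T = 25086 + 4639.8 + 72949 = 102674
T ≈ 38.45 °C — below 100 °C, confirming all the steam condensed.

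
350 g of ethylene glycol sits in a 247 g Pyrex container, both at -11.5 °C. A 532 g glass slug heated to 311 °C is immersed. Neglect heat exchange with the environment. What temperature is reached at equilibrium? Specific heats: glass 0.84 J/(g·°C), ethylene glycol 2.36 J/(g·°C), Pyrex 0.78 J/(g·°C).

T_f ≈ 86.8 °C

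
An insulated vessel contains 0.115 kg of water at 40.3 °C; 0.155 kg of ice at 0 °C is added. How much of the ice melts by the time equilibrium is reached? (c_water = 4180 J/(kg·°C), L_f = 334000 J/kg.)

m_melted ≈ 0.058 kg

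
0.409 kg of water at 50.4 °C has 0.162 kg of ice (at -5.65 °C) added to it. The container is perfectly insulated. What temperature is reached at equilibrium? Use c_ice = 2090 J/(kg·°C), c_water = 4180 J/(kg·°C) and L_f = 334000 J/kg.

Sum of m c ΔT and latent-heat terms is zero:
ice -5.65→0 °C: 0.162·2090·5.65 = 1913; fusion: m_ice L_f = 0.162·334000 = 54108; warm the meltwater: 677.16 T; water: 1709.6(T − 50.4)
2386.8 T = 86165 − 56021 = 30144
T ≈ 12.63 °C — above 0 °C, consistent with complete melting.

T_f ≈ 12.6 °C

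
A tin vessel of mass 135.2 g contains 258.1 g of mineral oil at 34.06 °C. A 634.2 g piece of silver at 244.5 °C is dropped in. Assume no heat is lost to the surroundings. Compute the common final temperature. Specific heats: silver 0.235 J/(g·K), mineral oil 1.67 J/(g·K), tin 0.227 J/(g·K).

T_f = Σ m_i c_i T_i / Σ m_i c_i:
T_f = (149.04·244.5 + 431.03·34.06 + 30.69·34.06) / (149.04 + 431.03 + 30.69)
    = 52166 / 610.75 ≈ 85.41 °C

T_f ≈ 85.4 °C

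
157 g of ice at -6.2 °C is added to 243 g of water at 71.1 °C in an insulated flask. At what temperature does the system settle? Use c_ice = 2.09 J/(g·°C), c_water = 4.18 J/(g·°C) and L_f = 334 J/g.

Let T be the final temperature. ΣQ_i = 0:
warm ice to 0 °C: 157·2.09·(0 − (-6.2)) = 2034.4
  melt ice: 157·334 = 52438
  warm the meltwater: 656.26 T
  water cools: 243·4.18·(T − 71.1) = 1015.7(T − 71.1)
1672 T = 72219 − 54472 = 17747
T ≈ 10.61 °C (positive, so assuming full melt was valid).

T_f ≈ 10.6 °C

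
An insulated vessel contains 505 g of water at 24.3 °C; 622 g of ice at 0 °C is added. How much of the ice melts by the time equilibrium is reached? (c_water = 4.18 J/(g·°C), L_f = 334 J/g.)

Heat available from the water dropping to 0 °C: 505×4.18×24.3 = 51295 J.
Melting all 622 g of ice would need 622×334 = 207748 J.
Since 51295 < 207748 J, not all the ice melts; equilibrium is at 0 °C.
Mass melted = 51295/334 ≈ 153.6 g.

m_melted ≈ 154 g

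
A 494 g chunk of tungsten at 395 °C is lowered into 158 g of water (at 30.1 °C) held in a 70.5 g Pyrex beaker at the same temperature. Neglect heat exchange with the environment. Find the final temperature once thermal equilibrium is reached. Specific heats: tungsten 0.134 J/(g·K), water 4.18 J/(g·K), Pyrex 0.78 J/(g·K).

Energy conservation, ΣQ = 0:
494×0.134×(T − 395) + 158×4.18×(T − 30.1) + 70.5×0.78×(T − 30.1) = 0
781.63 T = 47682
T = 47682/781.63 ≈ 61.00 °C

T_f ≈ 61.0 °C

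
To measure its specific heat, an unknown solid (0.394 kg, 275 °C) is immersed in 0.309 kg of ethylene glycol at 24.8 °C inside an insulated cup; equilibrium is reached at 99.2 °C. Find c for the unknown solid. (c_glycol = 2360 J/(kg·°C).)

Taking heat into each body as positive, Σ m c ΔT = 0:
0.394·c·(99.2 − 275) + 0.309·2360·(99.2 − 24.8) = 0
-69.27 c = -54255
c = -54255/-69.27 ≈ 783.3 J/(kg·°C)

c ≈ 783 J/(kg·°C)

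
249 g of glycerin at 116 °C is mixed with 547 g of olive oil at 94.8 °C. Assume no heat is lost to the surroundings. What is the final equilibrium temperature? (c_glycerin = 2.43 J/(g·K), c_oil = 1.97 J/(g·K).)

T_f ≈ 102.4 °C

Energy conservation, ΣQ = 0:
249·2.43·(T − 116) + 547·1.97·(T − 94.8) = 0
(605.07 + 1077.6) T = 605.07·116 + 1077.6·94.8
T ≈ 102.42 °C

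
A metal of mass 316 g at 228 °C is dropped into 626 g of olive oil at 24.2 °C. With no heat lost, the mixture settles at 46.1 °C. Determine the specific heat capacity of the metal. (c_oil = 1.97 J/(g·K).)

c ≈ 0.47 J/(g·K)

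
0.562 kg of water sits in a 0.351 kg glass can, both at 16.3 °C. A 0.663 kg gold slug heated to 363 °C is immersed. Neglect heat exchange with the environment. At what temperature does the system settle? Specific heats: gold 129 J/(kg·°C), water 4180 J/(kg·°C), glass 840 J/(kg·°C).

Net heat exchanged in the isolated system is zero:
0.663*129*(T − 363) + 0.562*4180*(T − 16.3) + 0.351*840*(T − 16.3) = 0
85.53(T − 363) + 2349.2(T − 16.3) + 294.84(T − 16.3) = 0
(85.53 + 2349.2 + 294.84) T = 85.53*363 + 2349.2*16.3 + 294.84*16.3
T ≈ 27.16 °C

T_f ≈ 27.2 °C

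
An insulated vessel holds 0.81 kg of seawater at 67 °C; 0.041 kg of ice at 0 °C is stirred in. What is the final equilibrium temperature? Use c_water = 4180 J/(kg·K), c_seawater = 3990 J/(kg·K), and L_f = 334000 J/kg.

T_f ≈ 59.6 °C

Sum of m c ΔT and latent-heat terms is zero:
melt ice: 0.041·334000 = 13694
  warm the meltwater: 171.38 T
  seawater cools: 0.81·3990·(T − 67) = 3231.9(T − 67)
3403.3 T = 216537 − 13694 = 202843
T ≈ 59.60 °C. Since T > 0 °C, the all-ice-melts assumption holds.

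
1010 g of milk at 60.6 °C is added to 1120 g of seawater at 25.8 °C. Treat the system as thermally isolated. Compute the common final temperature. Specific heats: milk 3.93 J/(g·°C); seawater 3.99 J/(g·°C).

T_f ≈ 42.2 °C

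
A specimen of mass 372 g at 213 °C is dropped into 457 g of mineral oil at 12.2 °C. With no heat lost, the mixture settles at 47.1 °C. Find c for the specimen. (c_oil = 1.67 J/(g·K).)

c ≈ 0.432 J/(g·K)

Net heat exchanged in the isolated system is zero:
372·c·(47.1 − 213) + 457·1.67·(47.1 − 12.2) = 0
-61715 c = -26635
c = -26635/-61715 ≈ 0.4316 J/(g·K)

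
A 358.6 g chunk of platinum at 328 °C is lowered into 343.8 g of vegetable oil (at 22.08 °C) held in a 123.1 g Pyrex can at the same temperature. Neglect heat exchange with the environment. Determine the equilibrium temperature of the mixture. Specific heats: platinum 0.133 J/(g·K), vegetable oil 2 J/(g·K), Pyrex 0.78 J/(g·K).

T_f ≈ 39.6 °C

T_f is the heat-capacity-weighted average of the initial temperatures:
T_f = (47.69×328 + 687.6×22.08 + 96.02×22.08) / (47.69 + 687.6 + 96.02)
    = 32946 / 831.31 ≈ 39.63 °C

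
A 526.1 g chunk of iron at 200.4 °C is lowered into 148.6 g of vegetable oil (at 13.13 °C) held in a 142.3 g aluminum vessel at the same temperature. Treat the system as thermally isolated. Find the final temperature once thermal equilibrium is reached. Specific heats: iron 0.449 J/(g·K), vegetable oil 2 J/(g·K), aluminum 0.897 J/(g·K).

Conservation of energy gives ΣQ = 0:
526.1×0.449×(T − 200.4) + 148.6×2×(T − 13.13) + 142.3×0.897×(T − 13.13) = 0
236.22(T − 200.4) + 297.2(T − 13.13) + 127.64(T − 13.13) = 0
(236.22 + 297.2 + 127.64) T = 236.22×200.4 + 297.2×13.13 + 127.64×13.13
T = 52916 / 661.06 = 80 °C

T_f ≈ 80.0 °C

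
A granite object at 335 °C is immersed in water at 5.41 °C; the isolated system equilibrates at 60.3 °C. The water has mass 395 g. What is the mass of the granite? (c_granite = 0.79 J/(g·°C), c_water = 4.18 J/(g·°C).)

m ≈ 418 g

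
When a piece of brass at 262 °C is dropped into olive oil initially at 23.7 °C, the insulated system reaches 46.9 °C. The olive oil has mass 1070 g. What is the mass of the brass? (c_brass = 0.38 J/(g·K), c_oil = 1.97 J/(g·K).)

m ≈ 598 g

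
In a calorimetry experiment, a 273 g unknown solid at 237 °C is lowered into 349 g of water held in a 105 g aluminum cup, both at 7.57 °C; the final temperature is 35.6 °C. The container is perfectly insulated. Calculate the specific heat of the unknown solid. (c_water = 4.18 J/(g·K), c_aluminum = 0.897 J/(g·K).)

c ≈ 0.792 J/(g·K)

Taking heat into each body as positive, Σ m c ΔT = 0:
273·c·(35.6 − 237) + 349·4.18·(35.6 − 7.57) + 105·0.897·(35.6 − 7.57) = 0
-54982 c = -43531
c = -43531/-54982 ≈ 0.7917 J/(g·K)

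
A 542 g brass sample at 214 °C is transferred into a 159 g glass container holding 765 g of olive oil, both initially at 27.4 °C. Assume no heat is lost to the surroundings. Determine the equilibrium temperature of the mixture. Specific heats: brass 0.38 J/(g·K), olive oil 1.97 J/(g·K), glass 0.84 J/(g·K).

With ΣQ=0 the equilibrium temperature is the m·c-weighted mean:
T_f = (205.96×214 + 1507×27.4 + 133.56×27.4) / (205.96 + 1507 + 133.56)
    = 89028 / 1846.6 ≈ 48.21 °C

T_f ≈ 48.2 °C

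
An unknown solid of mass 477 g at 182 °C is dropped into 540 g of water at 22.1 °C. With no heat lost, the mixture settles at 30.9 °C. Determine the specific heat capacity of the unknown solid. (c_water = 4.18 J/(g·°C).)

c ≈ 0.276 J/(g·°C)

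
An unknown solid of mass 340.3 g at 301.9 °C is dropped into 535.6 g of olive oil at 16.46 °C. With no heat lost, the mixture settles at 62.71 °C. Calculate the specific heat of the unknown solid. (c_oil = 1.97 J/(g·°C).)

Setting the total heat transfer to zero:
340.3×c×(62.71 − 301.9) + 535.6×1.97×(62.71 − 16.46) = 0
-81396 c = -48800
c = -48800/-81396 ≈ 0.5995 J/(g·°C)

c ≈ 0.6 J/(g·°C)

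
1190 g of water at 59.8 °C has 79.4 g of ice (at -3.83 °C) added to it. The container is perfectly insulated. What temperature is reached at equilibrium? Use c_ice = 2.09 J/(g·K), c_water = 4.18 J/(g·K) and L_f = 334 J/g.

T_f ≈ 50.9 °C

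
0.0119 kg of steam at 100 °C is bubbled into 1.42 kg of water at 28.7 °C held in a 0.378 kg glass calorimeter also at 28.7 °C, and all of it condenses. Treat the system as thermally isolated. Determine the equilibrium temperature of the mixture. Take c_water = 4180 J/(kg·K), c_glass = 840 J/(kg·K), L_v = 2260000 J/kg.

T_f ≈ 33.5 °C

Taking heat into each body as positive, Σ m c ΔT = 0:
latent heat released on condensation: 0.0119×2260000 = 26894
  condensed water 100 °C→T: 49.74(T − 100)
  original water: 5935.6(T − 28.7)
  glass cup: 0.378×840×(T − 28.7) = 317.52(T − 28.7)
6302.9 T = 26894 + 4974.2 + 179465 = 211333
T ≈ 33.53 °C (< 100 °C, so full condensation is consistent).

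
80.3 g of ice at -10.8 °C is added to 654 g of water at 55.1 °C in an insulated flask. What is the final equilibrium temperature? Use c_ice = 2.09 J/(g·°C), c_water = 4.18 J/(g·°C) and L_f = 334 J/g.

T_f ≈ 39.7 °C

Sum of m c ΔT and latent-heat terms is zero:
warm ice to 0 °C: 80.3×2.09×(0 − (-10.8)) = 1812.5; fusion: m_ice L_f = 80.3×334 = 26820; meltwater 0→T: 80.3×4.18×T = 335.65 T; water cools: 654×4.18×(T − 55.1) = 2733.7(T − 55.1)
3069.4 T = 150628 − 28633 = 121995
T ≈ 39.75 °C (positive, so assuming full melt was valid).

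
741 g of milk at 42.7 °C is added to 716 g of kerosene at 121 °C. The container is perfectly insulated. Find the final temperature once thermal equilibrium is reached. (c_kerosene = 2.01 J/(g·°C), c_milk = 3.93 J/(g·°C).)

Heat gained plus heat lost sum to zero:
716×2.01×(T − 121) + 741×3.93×(T − 42.7) = 0
1439.2(T − 121) + 2912.1(T − 42.7) = 0
(1439.2 + 2912.1) T = 1439.2×121 + 2912.1×42.7
T ≈ 68.60 °C

T_f ≈ 68.6 °C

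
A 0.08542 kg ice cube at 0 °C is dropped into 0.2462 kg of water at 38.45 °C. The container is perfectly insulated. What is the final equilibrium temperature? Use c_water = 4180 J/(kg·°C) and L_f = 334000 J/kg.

T_f ≈ 8.0 °C

Net heat exchanged in the isolated system is zero:
melt ice: 0.08542×334000 = 28530
  meltwater 0→T: 0.08542×4180×T = 357.06 T
  water: 1029.1(T − 38.45)
1386.2 T = 39570 − 28530 = 11039
T ≈ 7.96 °C. Since T > 0 °C, the all-ice-melts assumption holds.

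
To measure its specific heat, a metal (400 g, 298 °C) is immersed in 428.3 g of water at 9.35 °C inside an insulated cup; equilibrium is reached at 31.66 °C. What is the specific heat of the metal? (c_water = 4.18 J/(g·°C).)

Heat lost by the metal = heat gained by the water:
400·c·(298 − 31.66) = 428.3·4.18·(31.66 − 9.35)
106536 c = 39941  ⇒  c ≈ 0.3749 J/(g·°C)

c ≈ 0.375 J/(g·°C)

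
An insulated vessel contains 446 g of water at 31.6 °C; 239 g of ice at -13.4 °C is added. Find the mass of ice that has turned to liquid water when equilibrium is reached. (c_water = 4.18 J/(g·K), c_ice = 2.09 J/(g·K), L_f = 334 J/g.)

m_melted ≈ 156 g

Water can give up m c ΔT = 446×4.18×31.6 = 58911 J before reaching 0 °C.
Of that, 239×2.09×13.4 = 6693.4 J goes to bring the ice to 0 °C, leaving 52218 J.
Fully melting the ice requires m_ice L_f = 239×334 = 79826 J.
Since 52218 < 79826 J, not all the ice melts; equilibrium is at 0 °C.
m_melt = 52218 / L_f = 156.3 g.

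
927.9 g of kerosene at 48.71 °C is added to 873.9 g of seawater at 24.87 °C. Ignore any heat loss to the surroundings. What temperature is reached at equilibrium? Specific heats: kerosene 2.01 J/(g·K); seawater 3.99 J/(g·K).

T_f ≈ 33.2 °C

Let T be the final temperature. ΣQ_i = 0:
927.9×2.01×(T − 48.71) + 873.9×3.99×(T − 24.87) = 0
5351.9 T = 177566
T ≈ 33.18 °C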